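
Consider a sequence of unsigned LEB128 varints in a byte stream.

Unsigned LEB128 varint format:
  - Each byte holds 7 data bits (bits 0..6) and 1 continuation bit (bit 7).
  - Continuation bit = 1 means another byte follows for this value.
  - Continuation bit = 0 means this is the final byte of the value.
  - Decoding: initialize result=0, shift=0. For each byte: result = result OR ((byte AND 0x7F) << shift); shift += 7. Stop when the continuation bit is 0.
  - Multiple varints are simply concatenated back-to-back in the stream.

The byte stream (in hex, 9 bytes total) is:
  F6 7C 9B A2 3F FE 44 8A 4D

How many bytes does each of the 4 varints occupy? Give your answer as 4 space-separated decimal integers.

Answer: 2 3 2 2

Derivation:
  byte[0]=0xF6 cont=1 payload=0x76=118: acc |= 118<<0 -> acc=118 shift=7
  byte[1]=0x7C cont=0 payload=0x7C=124: acc |= 124<<7 -> acc=15990 shift=14 [end]
Varint 1: bytes[0:2] = F6 7C -> value 15990 (2 byte(s))
  byte[2]=0x9B cont=1 payload=0x1B=27: acc |= 27<<0 -> acc=27 shift=7
  byte[3]=0xA2 cont=1 payload=0x22=34: acc |= 34<<7 -> acc=4379 shift=14
  byte[4]=0x3F cont=0 payload=0x3F=63: acc |= 63<<14 -> acc=1036571 shift=21 [end]
Varint 2: bytes[2:5] = 9B A2 3F -> value 1036571 (3 byte(s))
  byte[5]=0xFE cont=1 payload=0x7E=126: acc |= 126<<0 -> acc=126 shift=7
  byte[6]=0x44 cont=0 payload=0x44=68: acc |= 68<<7 -> acc=8830 shift=14 [end]
Varint 3: bytes[5:7] = FE 44 -> value 8830 (2 byte(s))
  byte[7]=0x8A cont=1 payload=0x0A=10: acc |= 10<<0 -> acc=10 shift=7
  byte[8]=0x4D cont=0 payload=0x4D=77: acc |= 77<<7 -> acc=9866 shift=14 [end]
Varint 4: bytes[7:9] = 8A 4D -> value 9866 (2 byte(s))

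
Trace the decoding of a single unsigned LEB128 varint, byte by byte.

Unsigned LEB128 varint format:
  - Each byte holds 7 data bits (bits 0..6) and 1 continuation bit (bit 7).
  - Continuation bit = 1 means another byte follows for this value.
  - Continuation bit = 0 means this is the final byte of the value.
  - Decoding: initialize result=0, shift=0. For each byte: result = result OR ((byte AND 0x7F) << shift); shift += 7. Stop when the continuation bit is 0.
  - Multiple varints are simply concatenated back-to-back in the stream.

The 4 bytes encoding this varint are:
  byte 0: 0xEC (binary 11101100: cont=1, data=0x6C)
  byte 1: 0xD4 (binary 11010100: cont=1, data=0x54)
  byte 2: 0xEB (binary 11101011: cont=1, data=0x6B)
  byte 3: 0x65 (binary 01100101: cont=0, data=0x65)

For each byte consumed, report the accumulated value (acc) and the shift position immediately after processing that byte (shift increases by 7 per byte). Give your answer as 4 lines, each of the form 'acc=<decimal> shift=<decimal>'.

byte 0=0xEC: payload=0x6C=108, contrib = 108<<0 = 108; acc -> 108, shift -> 7
byte 1=0xD4: payload=0x54=84, contrib = 84<<7 = 10752; acc -> 10860, shift -> 14
byte 2=0xEB: payload=0x6B=107, contrib = 107<<14 = 1753088; acc -> 1763948, shift -> 21
byte 3=0x65: payload=0x65=101, contrib = 101<<21 = 211812352; acc -> 213576300, shift -> 28

Answer: acc=108 shift=7
acc=10860 shift=14
acc=1763948 shift=21
acc=213576300 shift=28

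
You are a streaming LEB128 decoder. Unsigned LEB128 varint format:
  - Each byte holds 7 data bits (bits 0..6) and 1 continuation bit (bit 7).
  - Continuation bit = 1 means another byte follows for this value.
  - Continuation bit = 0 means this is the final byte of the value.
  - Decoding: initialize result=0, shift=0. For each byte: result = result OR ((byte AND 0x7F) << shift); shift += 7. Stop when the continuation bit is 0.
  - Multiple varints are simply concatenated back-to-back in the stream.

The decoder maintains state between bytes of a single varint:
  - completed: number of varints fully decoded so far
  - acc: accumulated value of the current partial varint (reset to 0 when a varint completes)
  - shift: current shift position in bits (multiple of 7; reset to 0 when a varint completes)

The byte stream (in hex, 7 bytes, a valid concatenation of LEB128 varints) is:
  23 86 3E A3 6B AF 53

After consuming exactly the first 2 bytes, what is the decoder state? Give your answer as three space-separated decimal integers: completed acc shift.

Answer: 1 6 7

Derivation:
byte[0]=0x23 cont=0 payload=0x23: varint #1 complete (value=35); reset -> completed=1 acc=0 shift=0
byte[1]=0x86 cont=1 payload=0x06: acc |= 6<<0 -> completed=1 acc=6 shift=7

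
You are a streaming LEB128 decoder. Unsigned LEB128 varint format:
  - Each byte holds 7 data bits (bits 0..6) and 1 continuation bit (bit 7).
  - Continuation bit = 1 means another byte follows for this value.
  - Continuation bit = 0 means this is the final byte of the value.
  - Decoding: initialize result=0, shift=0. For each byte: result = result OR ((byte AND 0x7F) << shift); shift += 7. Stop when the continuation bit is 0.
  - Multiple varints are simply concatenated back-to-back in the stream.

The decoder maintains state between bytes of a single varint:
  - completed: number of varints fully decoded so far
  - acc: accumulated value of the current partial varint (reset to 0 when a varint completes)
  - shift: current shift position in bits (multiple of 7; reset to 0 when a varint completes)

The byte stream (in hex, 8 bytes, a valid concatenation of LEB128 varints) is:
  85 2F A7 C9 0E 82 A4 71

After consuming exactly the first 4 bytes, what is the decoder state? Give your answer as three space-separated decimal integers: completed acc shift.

byte[0]=0x85 cont=1 payload=0x05: acc |= 5<<0 -> completed=0 acc=5 shift=7
byte[1]=0x2F cont=0 payload=0x2F: varint #1 complete (value=6021); reset -> completed=1 acc=0 shift=0
byte[2]=0xA7 cont=1 payload=0x27: acc |= 39<<0 -> completed=1 acc=39 shift=7
byte[3]=0xC9 cont=1 payload=0x49: acc |= 73<<7 -> completed=1 acc=9383 shift=14

Answer: 1 9383 14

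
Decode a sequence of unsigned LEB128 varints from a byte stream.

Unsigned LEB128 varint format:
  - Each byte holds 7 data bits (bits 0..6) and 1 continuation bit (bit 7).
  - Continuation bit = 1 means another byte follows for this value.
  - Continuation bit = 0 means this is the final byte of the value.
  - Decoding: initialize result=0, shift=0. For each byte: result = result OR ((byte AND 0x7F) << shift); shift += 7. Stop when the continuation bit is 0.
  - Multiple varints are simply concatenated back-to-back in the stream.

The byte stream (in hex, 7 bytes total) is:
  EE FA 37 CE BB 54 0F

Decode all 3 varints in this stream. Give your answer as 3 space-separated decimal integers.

Answer: 916846 1383886 15

Derivation:
  byte[0]=0xEE cont=1 payload=0x6E=110: acc |= 110<<0 -> acc=110 shift=7
  byte[1]=0xFA cont=1 payload=0x7A=122: acc |= 122<<7 -> acc=15726 shift=14
  byte[2]=0x37 cont=0 payload=0x37=55: acc |= 55<<14 -> acc=916846 shift=21 [end]
Varint 1: bytes[0:3] = EE FA 37 -> value 916846 (3 byte(s))
  byte[3]=0xCE cont=1 payload=0x4E=78: acc |= 78<<0 -> acc=78 shift=7
  byte[4]=0xBB cont=1 payload=0x3B=59: acc |= 59<<7 -> acc=7630 shift=14
  byte[5]=0x54 cont=0 payload=0x54=84: acc |= 84<<14 -> acc=1383886 shift=21 [end]
Varint 2: bytes[3:6] = CE BB 54 -> value 1383886 (3 byte(s))
  byte[6]=0x0F cont=0 payload=0x0F=15: acc |= 15<<0 -> acc=15 shift=7 [end]
Varint 3: bytes[6:7] = 0F -> value 15 (1 byte(s))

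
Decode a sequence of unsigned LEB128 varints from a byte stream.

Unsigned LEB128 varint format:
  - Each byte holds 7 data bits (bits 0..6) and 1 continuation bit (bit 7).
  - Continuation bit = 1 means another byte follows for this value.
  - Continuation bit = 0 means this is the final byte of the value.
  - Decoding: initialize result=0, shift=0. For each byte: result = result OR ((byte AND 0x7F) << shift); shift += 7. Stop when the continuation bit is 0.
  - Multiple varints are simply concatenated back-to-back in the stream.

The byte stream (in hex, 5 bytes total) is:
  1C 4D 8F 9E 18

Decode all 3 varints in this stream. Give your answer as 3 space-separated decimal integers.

Answer: 28 77 397071

Derivation:
  byte[0]=0x1C cont=0 payload=0x1C=28: acc |= 28<<0 -> acc=28 shift=7 [end]
Varint 1: bytes[0:1] = 1C -> value 28 (1 byte(s))
  byte[1]=0x4D cont=0 payload=0x4D=77: acc |= 77<<0 -> acc=77 shift=7 [end]
Varint 2: bytes[1:2] = 4D -> value 77 (1 byte(s))
  byte[2]=0x8F cont=1 payload=0x0F=15: acc |= 15<<0 -> acc=15 shift=7
  byte[3]=0x9E cont=1 payload=0x1E=30: acc |= 30<<7 -> acc=3855 shift=14
  byte[4]=0x18 cont=0 payload=0x18=24: acc |= 24<<14 -> acc=397071 shift=21 [end]
Varint 3: bytes[2:5] = 8F 9E 18 -> value 397071 (3 byte(s))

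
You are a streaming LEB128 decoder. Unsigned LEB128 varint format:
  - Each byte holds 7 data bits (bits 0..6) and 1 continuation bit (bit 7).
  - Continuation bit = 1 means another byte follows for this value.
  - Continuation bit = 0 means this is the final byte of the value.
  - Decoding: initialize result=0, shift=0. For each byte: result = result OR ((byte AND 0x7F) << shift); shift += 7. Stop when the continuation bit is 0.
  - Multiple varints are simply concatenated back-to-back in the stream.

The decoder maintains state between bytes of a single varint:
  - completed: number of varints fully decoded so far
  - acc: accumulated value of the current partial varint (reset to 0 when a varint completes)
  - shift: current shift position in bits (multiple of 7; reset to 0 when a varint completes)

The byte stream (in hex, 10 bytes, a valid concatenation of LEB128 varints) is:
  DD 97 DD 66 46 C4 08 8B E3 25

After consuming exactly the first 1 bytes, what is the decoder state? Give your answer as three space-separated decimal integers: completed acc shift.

Answer: 0 93 7

Derivation:
byte[0]=0xDD cont=1 payload=0x5D: acc |= 93<<0 -> completed=0 acc=93 shift=7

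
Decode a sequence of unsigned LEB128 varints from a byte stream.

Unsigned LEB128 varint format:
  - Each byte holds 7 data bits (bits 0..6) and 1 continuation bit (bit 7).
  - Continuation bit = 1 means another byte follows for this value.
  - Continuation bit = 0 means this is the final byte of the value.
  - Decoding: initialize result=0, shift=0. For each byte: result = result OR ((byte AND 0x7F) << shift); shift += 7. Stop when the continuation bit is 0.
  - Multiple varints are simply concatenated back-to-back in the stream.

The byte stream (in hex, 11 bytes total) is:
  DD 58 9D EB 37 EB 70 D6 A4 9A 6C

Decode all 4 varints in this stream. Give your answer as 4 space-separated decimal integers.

Answer: 11357 914845 14443 226923094

Derivation:
  byte[0]=0xDD cont=1 payload=0x5D=93: acc |= 93<<0 -> acc=93 shift=7
  byte[1]=0x58 cont=0 payload=0x58=88: acc |= 88<<7 -> acc=11357 shift=14 [end]
Varint 1: bytes[0:2] = DD 58 -> value 11357 (2 byte(s))
  byte[2]=0x9D cont=1 payload=0x1D=29: acc |= 29<<0 -> acc=29 shift=7
  byte[3]=0xEB cont=1 payload=0x6B=107: acc |= 107<<7 -> acc=13725 shift=14
  byte[4]=0x37 cont=0 payload=0x37=55: acc |= 55<<14 -> acc=914845 shift=21 [end]
Varint 2: bytes[2:5] = 9D EB 37 -> value 914845 (3 byte(s))
  byte[5]=0xEB cont=1 payload=0x6B=107: acc |= 107<<0 -> acc=107 shift=7
  byte[6]=0x70 cont=0 payload=0x70=112: acc |= 112<<7 -> acc=14443 shift=14 [end]
Varint 3: bytes[5:7] = EB 70 -> value 14443 (2 byte(s))
  byte[7]=0xD6 cont=1 payload=0x56=86: acc |= 86<<0 -> acc=86 shift=7
  byte[8]=0xA4 cont=1 payload=0x24=36: acc |= 36<<7 -> acc=4694 shift=14
  byte[9]=0x9A cont=1 payload=0x1A=26: acc |= 26<<14 -> acc=430678 shift=21
  byte[10]=0x6C cont=0 payload=0x6C=108: acc |= 108<<21 -> acc=226923094 shift=28 [end]
Varint 4: bytes[7:11] = D6 A4 9A 6C -> value 226923094 (4 byte(s))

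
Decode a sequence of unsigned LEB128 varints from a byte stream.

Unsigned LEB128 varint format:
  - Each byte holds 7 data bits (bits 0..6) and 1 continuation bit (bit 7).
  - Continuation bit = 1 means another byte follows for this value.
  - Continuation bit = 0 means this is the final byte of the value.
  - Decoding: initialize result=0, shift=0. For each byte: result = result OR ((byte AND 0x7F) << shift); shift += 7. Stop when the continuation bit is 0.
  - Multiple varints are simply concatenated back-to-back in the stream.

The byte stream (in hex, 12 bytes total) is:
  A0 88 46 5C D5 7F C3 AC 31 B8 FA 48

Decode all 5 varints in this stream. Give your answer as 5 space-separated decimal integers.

Answer: 1147936 92 16341 808515 1195320

Derivation:
  byte[0]=0xA0 cont=1 payload=0x20=32: acc |= 32<<0 -> acc=32 shift=7
  byte[1]=0x88 cont=1 payload=0x08=8: acc |= 8<<7 -> acc=1056 shift=14
  byte[2]=0x46 cont=0 payload=0x46=70: acc |= 70<<14 -> acc=1147936 shift=21 [end]
Varint 1: bytes[0:3] = A0 88 46 -> value 1147936 (3 byte(s))
  byte[3]=0x5C cont=0 payload=0x5C=92: acc |= 92<<0 -> acc=92 shift=7 [end]
Varint 2: bytes[3:4] = 5C -> value 92 (1 byte(s))
  byte[4]=0xD5 cont=1 payload=0x55=85: acc |= 85<<0 -> acc=85 shift=7
  byte[5]=0x7F cont=0 payload=0x7F=127: acc |= 127<<7 -> acc=16341 shift=14 [end]
Varint 3: bytes[4:6] = D5 7F -> value 16341 (2 byte(s))
  byte[6]=0xC3 cont=1 payload=0x43=67: acc |= 67<<0 -> acc=67 shift=7
  byte[7]=0xAC cont=1 payload=0x2C=44: acc |= 44<<7 -> acc=5699 shift=14
  byte[8]=0x31 cont=0 payload=0x31=49: acc |= 49<<14 -> acc=808515 shift=21 [end]
Varint 4: bytes[6:9] = C3 AC 31 -> value 808515 (3 byte(s))
  byte[9]=0xB8 cont=1 payload=0x38=56: acc |= 56<<0 -> acc=56 shift=7
  byte[10]=0xFA cont=1 payload=0x7A=122: acc |= 122<<7 -> acc=15672 shift=14
  byte[11]=0x48 cont=0 payload=0x48=72: acc |= 72<<14 -> acc=1195320 shift=21 [end]
Varint 5: bytes[9:12] = B8 FA 48 -> value 1195320 (3 byte(s))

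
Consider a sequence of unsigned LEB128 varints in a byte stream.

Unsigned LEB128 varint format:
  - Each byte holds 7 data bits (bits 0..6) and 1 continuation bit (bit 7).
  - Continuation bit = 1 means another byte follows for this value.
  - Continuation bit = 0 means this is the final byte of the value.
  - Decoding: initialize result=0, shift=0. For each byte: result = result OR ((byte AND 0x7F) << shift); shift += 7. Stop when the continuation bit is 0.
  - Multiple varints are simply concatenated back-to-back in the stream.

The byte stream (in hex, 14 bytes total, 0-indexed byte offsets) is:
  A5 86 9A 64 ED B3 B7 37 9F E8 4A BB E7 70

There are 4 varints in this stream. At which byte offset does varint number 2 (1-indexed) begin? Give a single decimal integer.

  byte[0]=0xA5 cont=1 payload=0x25=37: acc |= 37<<0 -> acc=37 shift=7
  byte[1]=0x86 cont=1 payload=0x06=6: acc |= 6<<7 -> acc=805 shift=14
  byte[2]=0x9A cont=1 payload=0x1A=26: acc |= 26<<14 -> acc=426789 shift=21
  byte[3]=0x64 cont=0 payload=0x64=100: acc |= 100<<21 -> acc=210141989 shift=28 [end]
Varint 1: bytes[0:4] = A5 86 9A 64 -> value 210141989 (4 byte(s))
  byte[4]=0xED cont=1 payload=0x6D=109: acc |= 109<<0 -> acc=109 shift=7
  byte[5]=0xB3 cont=1 payload=0x33=51: acc |= 51<<7 -> acc=6637 shift=14
  byte[6]=0xB7 cont=1 payload=0x37=55: acc |= 55<<14 -> acc=907757 shift=21
  byte[7]=0x37 cont=0 payload=0x37=55: acc |= 55<<21 -> acc=116251117 shift=28 [end]
Varint 2: bytes[4:8] = ED B3 B7 37 -> value 116251117 (4 byte(s))
  byte[8]=0x9F cont=1 payload=0x1F=31: acc |= 31<<0 -> acc=31 shift=7
  byte[9]=0xE8 cont=1 payload=0x68=104: acc |= 104<<7 -> acc=13343 shift=14
  byte[10]=0x4A cont=0 payload=0x4A=74: acc |= 74<<14 -> acc=1225759 shift=21 [end]
Varint 3: bytes[8:11] = 9F E8 4A -> value 1225759 (3 byte(s))
  byte[11]=0xBB cont=1 payload=0x3B=59: acc |= 59<<0 -> acc=59 shift=7
  byte[12]=0xE7 cont=1 payload=0x67=103: acc |= 103<<7 -> acc=13243 shift=14
  byte[13]=0x70 cont=0 payload=0x70=112: acc |= 112<<14 -> acc=1848251 shift=21 [end]
Varint 4: bytes[11:14] = BB E7 70 -> value 1848251 (3 byte(s))

Answer: 4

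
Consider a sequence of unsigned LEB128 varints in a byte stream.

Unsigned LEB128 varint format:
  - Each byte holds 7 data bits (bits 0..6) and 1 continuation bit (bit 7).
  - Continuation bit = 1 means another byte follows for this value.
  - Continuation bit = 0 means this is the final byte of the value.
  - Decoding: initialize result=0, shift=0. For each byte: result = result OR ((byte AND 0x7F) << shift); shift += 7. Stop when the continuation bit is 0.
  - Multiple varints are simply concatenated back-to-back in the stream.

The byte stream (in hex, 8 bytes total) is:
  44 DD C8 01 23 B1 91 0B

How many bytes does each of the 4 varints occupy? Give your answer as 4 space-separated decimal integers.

  byte[0]=0x44 cont=0 payload=0x44=68: acc |= 68<<0 -> acc=68 shift=7 [end]
Varint 1: bytes[0:1] = 44 -> value 68 (1 byte(s))
  byte[1]=0xDD cont=1 payload=0x5D=93: acc |= 93<<0 -> acc=93 shift=7
  byte[2]=0xC8 cont=1 payload=0x48=72: acc |= 72<<7 -> acc=9309 shift=14
  byte[3]=0x01 cont=0 payload=0x01=1: acc |= 1<<14 -> acc=25693 shift=21 [end]
Varint 2: bytes[1:4] = DD C8 01 -> value 25693 (3 byte(s))
  byte[4]=0x23 cont=0 payload=0x23=35: acc |= 35<<0 -> acc=35 shift=7 [end]
Varint 3: bytes[4:5] = 23 -> value 35 (1 byte(s))
  byte[5]=0xB1 cont=1 payload=0x31=49: acc |= 49<<0 -> acc=49 shift=7
  byte[6]=0x91 cont=1 payload=0x11=17: acc |= 17<<7 -> acc=2225 shift=14
  byte[7]=0x0B cont=0 payload=0x0B=11: acc |= 11<<14 -> acc=182449 shift=21 [end]
Varint 4: bytes[5:8] = B1 91 0B -> value 182449 (3 byte(s))

Answer: 1 3 1 3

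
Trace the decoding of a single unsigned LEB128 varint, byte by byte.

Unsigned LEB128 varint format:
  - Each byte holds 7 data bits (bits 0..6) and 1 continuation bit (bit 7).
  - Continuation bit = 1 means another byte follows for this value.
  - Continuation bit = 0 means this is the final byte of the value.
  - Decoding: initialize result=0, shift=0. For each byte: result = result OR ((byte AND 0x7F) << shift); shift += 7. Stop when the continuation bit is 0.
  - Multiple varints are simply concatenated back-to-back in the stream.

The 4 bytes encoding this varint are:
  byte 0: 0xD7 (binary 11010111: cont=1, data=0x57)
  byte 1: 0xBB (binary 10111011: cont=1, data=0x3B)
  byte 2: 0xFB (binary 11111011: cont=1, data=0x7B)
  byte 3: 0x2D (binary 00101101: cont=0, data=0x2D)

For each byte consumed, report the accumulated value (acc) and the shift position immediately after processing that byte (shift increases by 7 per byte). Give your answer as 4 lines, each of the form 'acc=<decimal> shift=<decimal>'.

byte 0=0xD7: payload=0x57=87, contrib = 87<<0 = 87; acc -> 87, shift -> 7
byte 1=0xBB: payload=0x3B=59, contrib = 59<<7 = 7552; acc -> 7639, shift -> 14
byte 2=0xFB: payload=0x7B=123, contrib = 123<<14 = 2015232; acc -> 2022871, shift -> 21
byte 3=0x2D: payload=0x2D=45, contrib = 45<<21 = 94371840; acc -> 96394711, shift -> 28

Answer: acc=87 shift=7
acc=7639 shift=14
acc=2022871 shift=21
acc=96394711 shift=28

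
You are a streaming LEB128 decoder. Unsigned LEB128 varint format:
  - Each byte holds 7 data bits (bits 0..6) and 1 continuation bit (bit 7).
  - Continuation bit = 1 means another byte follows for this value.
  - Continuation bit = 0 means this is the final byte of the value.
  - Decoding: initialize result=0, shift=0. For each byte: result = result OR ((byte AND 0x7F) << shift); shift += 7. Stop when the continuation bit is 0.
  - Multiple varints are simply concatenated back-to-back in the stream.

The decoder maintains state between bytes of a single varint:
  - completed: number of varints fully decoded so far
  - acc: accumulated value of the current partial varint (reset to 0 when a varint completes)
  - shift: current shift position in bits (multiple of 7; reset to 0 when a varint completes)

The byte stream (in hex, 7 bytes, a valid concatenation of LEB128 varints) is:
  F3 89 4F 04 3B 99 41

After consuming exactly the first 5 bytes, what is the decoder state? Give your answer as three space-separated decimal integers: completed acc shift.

Answer: 3 0 0

Derivation:
byte[0]=0xF3 cont=1 payload=0x73: acc |= 115<<0 -> completed=0 acc=115 shift=7
byte[1]=0x89 cont=1 payload=0x09: acc |= 9<<7 -> completed=0 acc=1267 shift=14
byte[2]=0x4F cont=0 payload=0x4F: varint #1 complete (value=1295603); reset -> completed=1 acc=0 shift=0
byte[3]=0x04 cont=0 payload=0x04: varint #2 complete (value=4); reset -> completed=2 acc=0 shift=0
byte[4]=0x3B cont=0 payload=0x3B: varint #3 complete (value=59); reset -> completed=3 acc=0 shift=0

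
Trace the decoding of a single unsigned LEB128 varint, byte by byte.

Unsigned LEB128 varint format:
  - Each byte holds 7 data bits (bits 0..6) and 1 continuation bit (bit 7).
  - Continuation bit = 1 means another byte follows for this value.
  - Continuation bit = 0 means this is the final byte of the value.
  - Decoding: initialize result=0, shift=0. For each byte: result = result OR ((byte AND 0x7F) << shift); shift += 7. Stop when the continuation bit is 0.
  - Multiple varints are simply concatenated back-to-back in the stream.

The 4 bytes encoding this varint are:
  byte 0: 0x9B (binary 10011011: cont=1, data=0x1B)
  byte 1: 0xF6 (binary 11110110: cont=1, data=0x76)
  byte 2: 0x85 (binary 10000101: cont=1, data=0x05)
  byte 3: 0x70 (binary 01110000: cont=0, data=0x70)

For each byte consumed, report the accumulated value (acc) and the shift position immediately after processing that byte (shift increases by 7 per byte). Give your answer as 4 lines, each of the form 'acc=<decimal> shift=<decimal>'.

Answer: acc=27 shift=7
acc=15131 shift=14
acc=97051 shift=21
acc=234978075 shift=28

Derivation:
byte 0=0x9B: payload=0x1B=27, contrib = 27<<0 = 27; acc -> 27, shift -> 7
byte 1=0xF6: payload=0x76=118, contrib = 118<<7 = 15104; acc -> 15131, shift -> 14
byte 2=0x85: payload=0x05=5, contrib = 5<<14 = 81920; acc -> 97051, shift -> 21
byte 3=0x70: payload=0x70=112, contrib = 112<<21 = 234881024; acc -> 234978075, shift -> 28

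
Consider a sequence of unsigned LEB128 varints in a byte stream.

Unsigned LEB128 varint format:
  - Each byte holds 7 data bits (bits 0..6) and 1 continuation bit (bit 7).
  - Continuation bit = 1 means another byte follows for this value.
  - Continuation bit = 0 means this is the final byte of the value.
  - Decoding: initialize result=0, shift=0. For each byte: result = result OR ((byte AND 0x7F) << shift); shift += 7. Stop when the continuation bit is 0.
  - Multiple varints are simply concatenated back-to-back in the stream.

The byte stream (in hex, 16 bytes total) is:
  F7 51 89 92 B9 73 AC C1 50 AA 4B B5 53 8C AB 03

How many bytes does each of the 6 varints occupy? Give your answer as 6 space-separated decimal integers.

Answer: 2 4 3 2 2 3

Derivation:
  byte[0]=0xF7 cont=1 payload=0x77=119: acc |= 119<<0 -> acc=119 shift=7
  byte[1]=0x51 cont=0 payload=0x51=81: acc |= 81<<7 -> acc=10487 shift=14 [end]
Varint 1: bytes[0:2] = F7 51 -> value 10487 (2 byte(s))
  byte[2]=0x89 cont=1 payload=0x09=9: acc |= 9<<0 -> acc=9 shift=7
  byte[3]=0x92 cont=1 payload=0x12=18: acc |= 18<<7 -> acc=2313 shift=14
  byte[4]=0xB9 cont=1 payload=0x39=57: acc |= 57<<14 -> acc=936201 shift=21
  byte[5]=0x73 cont=0 payload=0x73=115: acc |= 115<<21 -> acc=242108681 shift=28 [end]
Varint 2: bytes[2:6] = 89 92 B9 73 -> value 242108681 (4 byte(s))
  byte[6]=0xAC cont=1 payload=0x2C=44: acc |= 44<<0 -> acc=44 shift=7
  byte[7]=0xC1 cont=1 payload=0x41=65: acc |= 65<<7 -> acc=8364 shift=14
  byte[8]=0x50 cont=0 payload=0x50=80: acc |= 80<<14 -> acc=1319084 shift=21 [end]
Varint 3: bytes[6:9] = AC C1 50 -> value 1319084 (3 byte(s))
  byte[9]=0xAA cont=1 payload=0x2A=42: acc |= 42<<0 -> acc=42 shift=7
  byte[10]=0x4B cont=0 payload=0x4B=75: acc |= 75<<7 -> acc=9642 shift=14 [end]
Varint 4: bytes[9:11] = AA 4B -> value 9642 (2 byte(s))
  byte[11]=0xB5 cont=1 payload=0x35=53: acc |= 53<<0 -> acc=53 shift=7
  byte[12]=0x53 cont=0 payload=0x53=83: acc |= 83<<7 -> acc=10677 shift=14 [end]
Varint 5: bytes[11:13] = B5 53 -> value 10677 (2 byte(s))
  byte[13]=0x8C cont=1 payload=0x0C=12: acc |= 12<<0 -> acc=12 shift=7
  byte[14]=0xAB cont=1 payload=0x2B=43: acc |= 43<<7 -> acc=5516 shift=14
  byte[15]=0x03 cont=0 payload=0x03=3: acc |= 3<<14 -> acc=54668 shift=21 [end]
Varint 6: bytes[13:16] = 8C AB 03 -> value 54668 (3 byte(s))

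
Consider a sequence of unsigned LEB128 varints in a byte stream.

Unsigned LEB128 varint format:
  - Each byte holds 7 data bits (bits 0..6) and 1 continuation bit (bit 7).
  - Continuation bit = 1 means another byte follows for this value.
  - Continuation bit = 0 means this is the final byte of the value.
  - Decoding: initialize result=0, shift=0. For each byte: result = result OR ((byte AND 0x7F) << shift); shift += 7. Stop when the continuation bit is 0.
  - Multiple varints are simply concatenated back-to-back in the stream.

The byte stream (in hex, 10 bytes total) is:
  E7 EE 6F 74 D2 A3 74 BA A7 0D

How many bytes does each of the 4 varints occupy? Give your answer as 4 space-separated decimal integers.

  byte[0]=0xE7 cont=1 payload=0x67=103: acc |= 103<<0 -> acc=103 shift=7
  byte[1]=0xEE cont=1 payload=0x6E=110: acc |= 110<<7 -> acc=14183 shift=14
  byte[2]=0x6F cont=0 payload=0x6F=111: acc |= 111<<14 -> acc=1832807 shift=21 [end]
Varint 1: bytes[0:3] = E7 EE 6F -> value 1832807 (3 byte(s))
  byte[3]=0x74 cont=0 payload=0x74=116: acc |= 116<<0 -> acc=116 shift=7 [end]
Varint 2: bytes[3:4] = 74 -> value 116 (1 byte(s))
  byte[4]=0xD2 cont=1 payload=0x52=82: acc |= 82<<0 -> acc=82 shift=7
  byte[5]=0xA3 cont=1 payload=0x23=35: acc |= 35<<7 -> acc=4562 shift=14
  byte[6]=0x74 cont=0 payload=0x74=116: acc |= 116<<14 -> acc=1905106 shift=21 [end]
Varint 3: bytes[4:7] = D2 A3 74 -> value 1905106 (3 byte(s))
  byte[7]=0xBA cont=1 payload=0x3A=58: acc |= 58<<0 -> acc=58 shift=7
  byte[8]=0xA7 cont=1 payload=0x27=39: acc |= 39<<7 -> acc=5050 shift=14
  byte[9]=0x0D cont=0 payload=0x0D=13: acc |= 13<<14 -> acc=218042 shift=21 [end]
Varint 4: bytes[7:10] = BA A7 0D -> value 218042 (3 byte(s))

Answer: 3 1 3 3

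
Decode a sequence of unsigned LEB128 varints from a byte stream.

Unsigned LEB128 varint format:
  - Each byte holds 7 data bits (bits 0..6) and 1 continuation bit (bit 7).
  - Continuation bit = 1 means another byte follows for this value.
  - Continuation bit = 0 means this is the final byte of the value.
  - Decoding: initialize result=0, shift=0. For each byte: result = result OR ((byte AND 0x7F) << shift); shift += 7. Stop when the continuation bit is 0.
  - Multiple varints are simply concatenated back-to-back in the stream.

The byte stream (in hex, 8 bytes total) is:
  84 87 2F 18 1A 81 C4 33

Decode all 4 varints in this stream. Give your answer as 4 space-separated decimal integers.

Answer: 770948 24 26 844289

Derivation:
  byte[0]=0x84 cont=1 payload=0x04=4: acc |= 4<<0 -> acc=4 shift=7
  byte[1]=0x87 cont=1 payload=0x07=7: acc |= 7<<7 -> acc=900 shift=14
  byte[2]=0x2F cont=0 payload=0x2F=47: acc |= 47<<14 -> acc=770948 shift=21 [end]
Varint 1: bytes[0:3] = 84 87 2F -> value 770948 (3 byte(s))
  byte[3]=0x18 cont=0 payload=0x18=24: acc |= 24<<0 -> acc=24 shift=7 [end]
Varint 2: bytes[3:4] = 18 -> value 24 (1 byte(s))
  byte[4]=0x1A cont=0 payload=0x1A=26: acc |= 26<<0 -> acc=26 shift=7 [end]
Varint 3: bytes[4:5] = 1A -> value 26 (1 byte(s))
  byte[5]=0x81 cont=1 payload=0x01=1: acc |= 1<<0 -> acc=1 shift=7
  byte[6]=0xC4 cont=1 payload=0x44=68: acc |= 68<<7 -> acc=8705 shift=14
  byte[7]=0x33 cont=0 payload=0x33=51: acc |= 51<<14 -> acc=844289 shift=21 [end]
Varint 4: bytes[5:8] = 81 C4 33 -> value 844289 (3 byte(s))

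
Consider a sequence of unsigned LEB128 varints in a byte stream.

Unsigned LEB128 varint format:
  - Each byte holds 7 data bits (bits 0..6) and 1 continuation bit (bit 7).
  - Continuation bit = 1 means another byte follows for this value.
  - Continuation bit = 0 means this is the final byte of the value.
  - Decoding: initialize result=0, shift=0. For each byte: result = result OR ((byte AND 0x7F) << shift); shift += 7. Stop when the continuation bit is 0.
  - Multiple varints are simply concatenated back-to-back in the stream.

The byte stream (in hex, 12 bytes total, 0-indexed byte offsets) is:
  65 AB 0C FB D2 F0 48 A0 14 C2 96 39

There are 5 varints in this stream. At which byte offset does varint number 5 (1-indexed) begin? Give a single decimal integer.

  byte[0]=0x65 cont=0 payload=0x65=101: acc |= 101<<0 -> acc=101 shift=7 [end]
Varint 1: bytes[0:1] = 65 -> value 101 (1 byte(s))
  byte[1]=0xAB cont=1 payload=0x2B=43: acc |= 43<<0 -> acc=43 shift=7
  byte[2]=0x0C cont=0 payload=0x0C=12: acc |= 12<<7 -> acc=1579 shift=14 [end]
Varint 2: bytes[1:3] = AB 0C -> value 1579 (2 byte(s))
  byte[3]=0xFB cont=1 payload=0x7B=123: acc |= 123<<0 -> acc=123 shift=7
  byte[4]=0xD2 cont=1 payload=0x52=82: acc |= 82<<7 -> acc=10619 shift=14
  byte[5]=0xF0 cont=1 payload=0x70=112: acc |= 112<<14 -> acc=1845627 shift=21
  byte[6]=0x48 cont=0 payload=0x48=72: acc |= 72<<21 -> acc=152840571 shift=28 [end]
Varint 3: bytes[3:7] = FB D2 F0 48 -> value 152840571 (4 byte(s))
  byte[7]=0xA0 cont=1 payload=0x20=32: acc |= 32<<0 -> acc=32 shift=7
  byte[8]=0x14 cont=0 payload=0x14=20: acc |= 20<<7 -> acc=2592 shift=14 [end]
Varint 4: bytes[7:9] = A0 14 -> value 2592 (2 byte(s))
  byte[9]=0xC2 cont=1 payload=0x42=66: acc |= 66<<0 -> acc=66 shift=7
  byte[10]=0x96 cont=1 payload=0x16=22: acc |= 22<<7 -> acc=2882 shift=14
  byte[11]=0x39 cont=0 payload=0x39=57: acc |= 57<<14 -> acc=936770 shift=21 [end]
Varint 5: bytes[9:12] = C2 96 39 -> value 936770 (3 byte(s))

Answer: 9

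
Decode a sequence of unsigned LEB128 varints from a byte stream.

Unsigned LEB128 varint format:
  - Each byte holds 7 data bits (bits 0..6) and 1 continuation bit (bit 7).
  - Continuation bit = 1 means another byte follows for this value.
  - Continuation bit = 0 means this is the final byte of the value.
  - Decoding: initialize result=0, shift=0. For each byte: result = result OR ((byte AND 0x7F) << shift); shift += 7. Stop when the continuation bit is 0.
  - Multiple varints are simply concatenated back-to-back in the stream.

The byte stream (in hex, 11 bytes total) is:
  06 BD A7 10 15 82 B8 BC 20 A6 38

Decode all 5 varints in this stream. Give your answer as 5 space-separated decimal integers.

Answer: 6 267197 21 68099074 7206

Derivation:
  byte[0]=0x06 cont=0 payload=0x06=6: acc |= 6<<0 -> acc=6 shift=7 [end]
Varint 1: bytes[0:1] = 06 -> value 6 (1 byte(s))
  byte[1]=0xBD cont=1 payload=0x3D=61: acc |= 61<<0 -> acc=61 shift=7
  byte[2]=0xA7 cont=1 payload=0x27=39: acc |= 39<<7 -> acc=5053 shift=14
  byte[3]=0x10 cont=0 payload=0x10=16: acc |= 16<<14 -> acc=267197 shift=21 [end]
Varint 2: bytes[1:4] = BD A7 10 -> value 267197 (3 byte(s))
  byte[4]=0x15 cont=0 payload=0x15=21: acc |= 21<<0 -> acc=21 shift=7 [end]
Varint 3: bytes[4:5] = 15 -> value 21 (1 byte(s))
  byte[5]=0x82 cont=1 payload=0x02=2: acc |= 2<<0 -> acc=2 shift=7
  byte[6]=0xB8 cont=1 payload=0x38=56: acc |= 56<<7 -> acc=7170 shift=14
  byte[7]=0xBC cont=1 payload=0x3C=60: acc |= 60<<14 -> acc=990210 shift=21
  byte[8]=0x20 cont=0 payload=0x20=32: acc |= 32<<21 -> acc=68099074 shift=28 [end]
Varint 4: bytes[5:9] = 82 B8 BC 20 -> value 68099074 (4 byte(s))
  byte[9]=0xA6 cont=1 payload=0x26=38: acc |= 38<<0 -> acc=38 shift=7
  byte[10]=0x38 cont=0 payload=0x38=56: acc |= 56<<7 -> acc=7206 shift=14 [end]
Varint 5: bytes[9:11] = A6 38 -> value 7206 (2 byte(s))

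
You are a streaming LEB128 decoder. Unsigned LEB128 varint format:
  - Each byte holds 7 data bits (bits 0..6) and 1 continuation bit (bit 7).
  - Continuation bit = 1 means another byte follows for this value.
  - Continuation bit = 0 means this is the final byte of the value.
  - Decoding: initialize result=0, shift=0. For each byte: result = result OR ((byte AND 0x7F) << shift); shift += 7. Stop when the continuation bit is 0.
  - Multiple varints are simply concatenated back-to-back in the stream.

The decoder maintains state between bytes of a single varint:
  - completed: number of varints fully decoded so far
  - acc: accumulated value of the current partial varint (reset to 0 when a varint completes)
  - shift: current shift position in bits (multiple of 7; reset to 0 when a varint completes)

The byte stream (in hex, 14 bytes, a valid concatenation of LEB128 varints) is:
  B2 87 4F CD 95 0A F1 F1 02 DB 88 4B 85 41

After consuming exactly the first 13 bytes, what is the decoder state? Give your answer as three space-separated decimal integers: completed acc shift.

Answer: 4 5 7

Derivation:
byte[0]=0xB2 cont=1 payload=0x32: acc |= 50<<0 -> completed=0 acc=50 shift=7
byte[1]=0x87 cont=1 payload=0x07: acc |= 7<<7 -> completed=0 acc=946 shift=14
byte[2]=0x4F cont=0 payload=0x4F: varint #1 complete (value=1295282); reset -> completed=1 acc=0 shift=0
byte[3]=0xCD cont=1 payload=0x4D: acc |= 77<<0 -> completed=1 acc=77 shift=7
byte[4]=0x95 cont=1 payload=0x15: acc |= 21<<7 -> completed=1 acc=2765 shift=14
byte[5]=0x0A cont=0 payload=0x0A: varint #2 complete (value=166605); reset -> completed=2 acc=0 shift=0
byte[6]=0xF1 cont=1 payload=0x71: acc |= 113<<0 -> completed=2 acc=113 shift=7
byte[7]=0xF1 cont=1 payload=0x71: acc |= 113<<7 -> completed=2 acc=14577 shift=14
byte[8]=0x02 cont=0 payload=0x02: varint #3 complete (value=47345); reset -> completed=3 acc=0 shift=0
byte[9]=0xDB cont=1 payload=0x5B: acc |= 91<<0 -> completed=3 acc=91 shift=7
byte[10]=0x88 cont=1 payload=0x08: acc |= 8<<7 -> completed=3 acc=1115 shift=14
byte[11]=0x4B cont=0 payload=0x4B: varint #4 complete (value=1229915); reset -> completed=4 acc=0 shift=0
byte[12]=0x85 cont=1 payload=0x05: acc |= 5<<0 -> completed=4 acc=5 shift=7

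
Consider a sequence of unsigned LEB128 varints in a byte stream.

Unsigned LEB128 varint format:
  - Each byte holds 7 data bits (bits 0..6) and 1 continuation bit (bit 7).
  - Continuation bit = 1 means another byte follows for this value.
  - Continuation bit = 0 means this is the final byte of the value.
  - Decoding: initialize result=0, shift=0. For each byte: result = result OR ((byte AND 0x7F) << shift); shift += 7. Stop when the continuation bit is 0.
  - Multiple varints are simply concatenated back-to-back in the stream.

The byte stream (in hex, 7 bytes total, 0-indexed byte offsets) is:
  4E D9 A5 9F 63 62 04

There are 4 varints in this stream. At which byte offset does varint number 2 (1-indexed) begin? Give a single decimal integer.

  byte[0]=0x4E cont=0 payload=0x4E=78: acc |= 78<<0 -> acc=78 shift=7 [end]
Varint 1: bytes[0:1] = 4E -> value 78 (1 byte(s))
  byte[1]=0xD9 cont=1 payload=0x59=89: acc |= 89<<0 -> acc=89 shift=7
  byte[2]=0xA5 cont=1 payload=0x25=37: acc |= 37<<7 -> acc=4825 shift=14
  byte[3]=0x9F cont=1 payload=0x1F=31: acc |= 31<<14 -> acc=512729 shift=21
  byte[4]=0x63 cont=0 payload=0x63=99: acc |= 99<<21 -> acc=208130777 shift=28 [end]
Varint 2: bytes[1:5] = D9 A5 9F 63 -> value 208130777 (4 byte(s))
  byte[5]=0x62 cont=0 payload=0x62=98: acc |= 98<<0 -> acc=98 shift=7 [end]
Varint 3: bytes[5:6] = 62 -> value 98 (1 byte(s))
  byte[6]=0x04 cont=0 payload=0x04=4: acc |= 4<<0 -> acc=4 shift=7 [end]
Varint 4: bytes[6:7] = 04 -> value 4 (1 byte(s))

Answer: 1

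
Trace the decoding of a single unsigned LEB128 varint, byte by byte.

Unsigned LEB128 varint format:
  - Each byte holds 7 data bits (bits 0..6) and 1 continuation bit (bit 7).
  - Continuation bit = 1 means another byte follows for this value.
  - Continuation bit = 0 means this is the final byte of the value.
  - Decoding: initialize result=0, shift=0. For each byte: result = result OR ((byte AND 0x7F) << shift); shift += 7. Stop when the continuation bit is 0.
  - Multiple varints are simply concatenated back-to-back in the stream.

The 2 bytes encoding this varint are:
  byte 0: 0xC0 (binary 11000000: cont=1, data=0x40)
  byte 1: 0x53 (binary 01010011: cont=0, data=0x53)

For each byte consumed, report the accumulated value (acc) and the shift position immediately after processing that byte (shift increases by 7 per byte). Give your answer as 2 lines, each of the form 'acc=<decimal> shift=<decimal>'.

byte 0=0xC0: payload=0x40=64, contrib = 64<<0 = 64; acc -> 64, shift -> 7
byte 1=0x53: payload=0x53=83, contrib = 83<<7 = 10624; acc -> 10688, shift -> 14

Answer: acc=64 shift=7
acc=10688 shift=14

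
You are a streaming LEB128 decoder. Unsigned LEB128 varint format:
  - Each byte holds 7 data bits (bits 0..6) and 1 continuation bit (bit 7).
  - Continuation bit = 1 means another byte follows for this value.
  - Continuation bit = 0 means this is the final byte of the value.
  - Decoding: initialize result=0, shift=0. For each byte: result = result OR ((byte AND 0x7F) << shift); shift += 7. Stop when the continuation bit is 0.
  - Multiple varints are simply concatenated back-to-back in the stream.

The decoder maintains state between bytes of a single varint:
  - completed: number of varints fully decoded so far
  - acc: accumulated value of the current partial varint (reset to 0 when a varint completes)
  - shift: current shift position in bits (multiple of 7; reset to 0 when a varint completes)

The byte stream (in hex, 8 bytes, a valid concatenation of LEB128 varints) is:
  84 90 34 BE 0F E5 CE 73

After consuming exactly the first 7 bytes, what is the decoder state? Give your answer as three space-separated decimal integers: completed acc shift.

byte[0]=0x84 cont=1 payload=0x04: acc |= 4<<0 -> completed=0 acc=4 shift=7
byte[1]=0x90 cont=1 payload=0x10: acc |= 16<<7 -> completed=0 acc=2052 shift=14
byte[2]=0x34 cont=0 payload=0x34: varint #1 complete (value=854020); reset -> completed=1 acc=0 shift=0
byte[3]=0xBE cont=1 payload=0x3E: acc |= 62<<0 -> completed=1 acc=62 shift=7
byte[4]=0x0F cont=0 payload=0x0F: varint #2 complete (value=1982); reset -> completed=2 acc=0 shift=0
byte[5]=0xE5 cont=1 payload=0x65: acc |= 101<<0 -> completed=2 acc=101 shift=7
byte[6]=0xCE cont=1 payload=0x4E: acc |= 78<<7 -> completed=2 acc=10085 shift=14

Answer: 2 10085 14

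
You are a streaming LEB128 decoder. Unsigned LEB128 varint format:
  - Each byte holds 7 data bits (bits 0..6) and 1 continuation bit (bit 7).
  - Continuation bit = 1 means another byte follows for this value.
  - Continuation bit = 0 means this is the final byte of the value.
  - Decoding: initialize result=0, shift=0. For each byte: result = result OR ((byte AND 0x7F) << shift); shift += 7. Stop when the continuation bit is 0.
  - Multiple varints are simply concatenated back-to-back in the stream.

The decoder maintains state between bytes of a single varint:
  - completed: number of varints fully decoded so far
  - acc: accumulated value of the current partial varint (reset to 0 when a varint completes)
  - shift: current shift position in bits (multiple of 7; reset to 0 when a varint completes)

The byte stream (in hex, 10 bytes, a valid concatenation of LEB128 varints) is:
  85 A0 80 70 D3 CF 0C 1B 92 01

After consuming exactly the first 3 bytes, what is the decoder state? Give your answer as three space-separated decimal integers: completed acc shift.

byte[0]=0x85 cont=1 payload=0x05: acc |= 5<<0 -> completed=0 acc=5 shift=7
byte[1]=0xA0 cont=1 payload=0x20: acc |= 32<<7 -> completed=0 acc=4101 shift=14
byte[2]=0x80 cont=1 payload=0x00: acc |= 0<<14 -> completed=0 acc=4101 shift=21

Answer: 0 4101 21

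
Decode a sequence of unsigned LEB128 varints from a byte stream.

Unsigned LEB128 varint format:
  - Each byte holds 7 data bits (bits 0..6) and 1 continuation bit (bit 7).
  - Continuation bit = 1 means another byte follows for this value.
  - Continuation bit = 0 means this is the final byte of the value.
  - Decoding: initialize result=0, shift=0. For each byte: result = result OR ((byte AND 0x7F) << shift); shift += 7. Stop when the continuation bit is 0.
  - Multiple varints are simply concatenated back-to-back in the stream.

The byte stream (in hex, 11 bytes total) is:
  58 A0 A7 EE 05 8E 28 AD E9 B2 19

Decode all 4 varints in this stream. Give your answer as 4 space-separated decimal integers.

Answer: 88 12293024 5134 53261485

Derivation:
  byte[0]=0x58 cont=0 payload=0x58=88: acc |= 88<<0 -> acc=88 shift=7 [end]
Varint 1: bytes[0:1] = 58 -> value 88 (1 byte(s))
  byte[1]=0xA0 cont=1 payload=0x20=32: acc |= 32<<0 -> acc=32 shift=7
  byte[2]=0xA7 cont=1 payload=0x27=39: acc |= 39<<7 -> acc=5024 shift=14
  byte[3]=0xEE cont=1 payload=0x6E=110: acc |= 110<<14 -> acc=1807264 shift=21
  byte[4]=0x05 cont=0 payload=0x05=5: acc |= 5<<21 -> acc=12293024 shift=28 [end]
Varint 2: bytes[1:5] = A0 A7 EE 05 -> value 12293024 (4 byte(s))
  byte[5]=0x8E cont=1 payload=0x0E=14: acc |= 14<<0 -> acc=14 shift=7
  byte[6]=0x28 cont=0 payload=0x28=40: acc |= 40<<7 -> acc=5134 shift=14 [end]
Varint 3: bytes[5:7] = 8E 28 -> value 5134 (2 byte(s))
  byte[7]=0xAD cont=1 payload=0x2D=45: acc |= 45<<0 -> acc=45 shift=7
  byte[8]=0xE9 cont=1 payload=0x69=105: acc |= 105<<7 -> acc=13485 shift=14
  byte[9]=0xB2 cont=1 payload=0x32=50: acc |= 50<<14 -> acc=832685 shift=21
  byte[10]=0x19 cont=0 payload=0x19=25: acc |= 25<<21 -> acc=53261485 shift=28 [end]
Varint 4: bytes[7:11] = AD E9 B2 19 -> value 53261485 (4 byte(s))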